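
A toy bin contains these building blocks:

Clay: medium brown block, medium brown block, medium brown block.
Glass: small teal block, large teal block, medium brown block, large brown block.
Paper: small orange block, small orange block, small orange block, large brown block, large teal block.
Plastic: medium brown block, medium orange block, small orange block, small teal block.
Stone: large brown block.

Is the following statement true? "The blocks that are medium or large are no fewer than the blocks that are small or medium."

blocks that are medium or large: 11.
blocks that are small or medium: 12.
The claim requires 11 ≥ 12, which does not hold.

False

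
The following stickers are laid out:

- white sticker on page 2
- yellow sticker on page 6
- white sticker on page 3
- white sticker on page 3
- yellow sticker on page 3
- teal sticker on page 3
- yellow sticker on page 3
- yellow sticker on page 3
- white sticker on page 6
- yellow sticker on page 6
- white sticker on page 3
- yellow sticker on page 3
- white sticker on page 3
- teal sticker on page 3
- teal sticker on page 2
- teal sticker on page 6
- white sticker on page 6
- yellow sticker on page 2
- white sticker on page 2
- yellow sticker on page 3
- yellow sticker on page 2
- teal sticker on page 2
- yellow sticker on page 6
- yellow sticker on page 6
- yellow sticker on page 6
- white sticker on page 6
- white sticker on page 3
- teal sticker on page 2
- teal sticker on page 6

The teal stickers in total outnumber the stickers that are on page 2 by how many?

teal stickers: 7.
stickers on page 2: 7.
7 − 7 = 0.

0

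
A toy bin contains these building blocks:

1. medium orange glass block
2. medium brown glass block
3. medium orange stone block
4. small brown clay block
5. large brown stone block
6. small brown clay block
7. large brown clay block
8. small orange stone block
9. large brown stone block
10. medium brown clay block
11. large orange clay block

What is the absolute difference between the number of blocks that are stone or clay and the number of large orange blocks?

blocks that are stone or clay: 9. large orange blocks: 1.
|9 − 1| = 9 − 1 = 8.

8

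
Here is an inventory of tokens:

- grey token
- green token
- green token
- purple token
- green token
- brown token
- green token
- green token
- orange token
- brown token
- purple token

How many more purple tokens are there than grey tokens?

1

purple tokens: 2.
grey tokens: 1.
2 − 1 = 1.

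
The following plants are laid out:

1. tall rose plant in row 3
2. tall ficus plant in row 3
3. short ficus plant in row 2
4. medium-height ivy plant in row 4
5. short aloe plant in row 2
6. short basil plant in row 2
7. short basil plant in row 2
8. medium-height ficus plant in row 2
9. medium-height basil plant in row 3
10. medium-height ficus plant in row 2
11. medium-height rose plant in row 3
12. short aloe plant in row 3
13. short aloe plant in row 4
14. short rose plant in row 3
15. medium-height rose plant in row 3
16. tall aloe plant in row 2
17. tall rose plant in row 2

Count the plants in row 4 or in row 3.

9

in row 3: 7; in row 4: 2; together 7 + 2 = 9.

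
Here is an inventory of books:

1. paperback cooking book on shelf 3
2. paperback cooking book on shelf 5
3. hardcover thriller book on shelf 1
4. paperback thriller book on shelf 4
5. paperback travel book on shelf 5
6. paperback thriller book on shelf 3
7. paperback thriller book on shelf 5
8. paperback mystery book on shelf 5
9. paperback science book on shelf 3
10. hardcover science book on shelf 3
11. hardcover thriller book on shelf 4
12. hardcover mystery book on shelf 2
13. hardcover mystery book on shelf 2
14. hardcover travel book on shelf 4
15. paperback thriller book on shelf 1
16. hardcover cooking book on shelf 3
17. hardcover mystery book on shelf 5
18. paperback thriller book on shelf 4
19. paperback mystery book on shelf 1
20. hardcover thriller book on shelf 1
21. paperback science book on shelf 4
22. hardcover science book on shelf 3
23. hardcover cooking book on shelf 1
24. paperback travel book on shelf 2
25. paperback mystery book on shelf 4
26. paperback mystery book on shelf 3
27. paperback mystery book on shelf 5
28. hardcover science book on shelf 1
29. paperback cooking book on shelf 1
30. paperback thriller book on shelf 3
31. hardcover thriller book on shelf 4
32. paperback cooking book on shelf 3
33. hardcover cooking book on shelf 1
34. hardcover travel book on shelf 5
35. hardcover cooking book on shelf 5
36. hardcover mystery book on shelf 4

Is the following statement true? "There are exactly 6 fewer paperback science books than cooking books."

True

paperback science books: 2.
cooking books: 8.
The claim requires 8 − 2 (= 6) to equal 6, which holds.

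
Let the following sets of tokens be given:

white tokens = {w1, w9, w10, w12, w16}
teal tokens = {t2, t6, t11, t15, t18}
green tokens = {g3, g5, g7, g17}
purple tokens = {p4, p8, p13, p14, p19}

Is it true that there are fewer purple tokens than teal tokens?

False

purple tokens: 5.
teal tokens: 5.
The claim requires 5 < 5, which does not hold.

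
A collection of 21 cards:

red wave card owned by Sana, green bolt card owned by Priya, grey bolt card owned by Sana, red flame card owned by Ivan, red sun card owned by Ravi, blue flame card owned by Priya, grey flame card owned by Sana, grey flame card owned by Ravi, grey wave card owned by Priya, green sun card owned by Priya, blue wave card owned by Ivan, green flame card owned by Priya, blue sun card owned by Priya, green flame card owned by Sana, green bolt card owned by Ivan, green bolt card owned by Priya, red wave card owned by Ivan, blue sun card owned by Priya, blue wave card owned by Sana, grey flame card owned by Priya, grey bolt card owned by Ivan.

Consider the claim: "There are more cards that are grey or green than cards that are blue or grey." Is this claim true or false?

There are 12 cards that are grey or green.
There are 11 cards that are blue or grey.
The claim requires 12 > 11, which holds.

True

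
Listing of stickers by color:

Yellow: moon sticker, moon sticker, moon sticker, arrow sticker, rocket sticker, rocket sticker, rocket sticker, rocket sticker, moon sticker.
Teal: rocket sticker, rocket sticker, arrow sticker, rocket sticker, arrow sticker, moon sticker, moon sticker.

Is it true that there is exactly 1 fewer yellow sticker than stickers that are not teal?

|yellow stickers| = 9.
|stickers that are not teal| = 9.
The claim requires 9 − 9 (= 0) to equal 1, which does not hold.

False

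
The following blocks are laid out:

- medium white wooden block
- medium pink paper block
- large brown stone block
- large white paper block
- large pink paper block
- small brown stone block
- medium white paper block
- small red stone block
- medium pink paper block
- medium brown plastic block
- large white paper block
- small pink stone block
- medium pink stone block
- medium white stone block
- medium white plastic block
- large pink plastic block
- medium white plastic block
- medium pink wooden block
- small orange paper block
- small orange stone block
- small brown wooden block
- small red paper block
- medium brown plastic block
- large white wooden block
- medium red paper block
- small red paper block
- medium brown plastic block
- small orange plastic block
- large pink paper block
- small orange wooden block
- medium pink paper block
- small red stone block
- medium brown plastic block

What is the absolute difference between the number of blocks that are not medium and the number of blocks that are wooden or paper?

blocks that are not medium: 18. blocks that are wooden or paper: 17.
|18 − 17| = 18 − 17 = 1.

1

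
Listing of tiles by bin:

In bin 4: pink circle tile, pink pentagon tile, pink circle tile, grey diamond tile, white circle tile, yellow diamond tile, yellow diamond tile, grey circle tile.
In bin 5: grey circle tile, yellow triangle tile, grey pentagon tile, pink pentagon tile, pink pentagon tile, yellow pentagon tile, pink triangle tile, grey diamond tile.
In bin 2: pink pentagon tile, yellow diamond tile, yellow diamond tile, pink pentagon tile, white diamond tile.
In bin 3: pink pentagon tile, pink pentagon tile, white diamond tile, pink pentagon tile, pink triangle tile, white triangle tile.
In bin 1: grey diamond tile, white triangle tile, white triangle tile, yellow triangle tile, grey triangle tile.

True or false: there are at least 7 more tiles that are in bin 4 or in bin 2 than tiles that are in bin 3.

True

tiles in bin 4 or in bin 2: 13.
tiles in bin 3: 6.
The claim requires 13 − 6 = 7 ≥ 7, which holds.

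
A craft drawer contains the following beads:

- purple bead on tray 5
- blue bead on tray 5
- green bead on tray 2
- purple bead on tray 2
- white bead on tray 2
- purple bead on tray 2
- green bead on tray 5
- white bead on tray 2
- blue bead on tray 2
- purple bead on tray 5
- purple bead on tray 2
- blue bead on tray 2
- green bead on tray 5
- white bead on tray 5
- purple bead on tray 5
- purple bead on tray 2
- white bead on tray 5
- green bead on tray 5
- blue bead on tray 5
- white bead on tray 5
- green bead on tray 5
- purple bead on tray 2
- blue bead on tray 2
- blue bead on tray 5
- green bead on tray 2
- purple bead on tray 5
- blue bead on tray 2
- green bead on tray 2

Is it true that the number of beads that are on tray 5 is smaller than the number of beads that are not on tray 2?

False

There are 14 beads on tray 5.
There are 14 beads that are not on tray 2.
The claim requires 14 < 14, which does not hold.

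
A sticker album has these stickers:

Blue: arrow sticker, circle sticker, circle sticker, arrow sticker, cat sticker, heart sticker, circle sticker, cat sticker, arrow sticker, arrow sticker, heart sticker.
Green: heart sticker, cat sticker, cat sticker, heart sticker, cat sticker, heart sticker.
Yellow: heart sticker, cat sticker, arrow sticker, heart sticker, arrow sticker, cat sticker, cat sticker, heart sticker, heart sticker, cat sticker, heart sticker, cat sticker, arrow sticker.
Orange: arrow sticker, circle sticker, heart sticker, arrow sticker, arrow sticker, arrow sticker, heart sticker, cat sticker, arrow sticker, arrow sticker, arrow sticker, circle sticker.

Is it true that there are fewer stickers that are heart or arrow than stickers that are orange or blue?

|stickers that are heart or arrow| = 26.
|stickers that are orange or blue| = 23.
The claim requires 26 < 23, which does not hold.

False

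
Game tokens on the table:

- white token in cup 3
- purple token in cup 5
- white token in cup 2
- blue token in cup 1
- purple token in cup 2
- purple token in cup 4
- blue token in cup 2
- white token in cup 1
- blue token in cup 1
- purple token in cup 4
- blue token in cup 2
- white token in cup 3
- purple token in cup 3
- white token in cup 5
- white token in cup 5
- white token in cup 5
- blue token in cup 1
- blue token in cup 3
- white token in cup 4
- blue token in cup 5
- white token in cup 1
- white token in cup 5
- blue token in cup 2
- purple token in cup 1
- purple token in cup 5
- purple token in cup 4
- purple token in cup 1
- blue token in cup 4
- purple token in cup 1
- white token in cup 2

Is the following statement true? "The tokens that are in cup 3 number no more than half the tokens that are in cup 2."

There are 4 tokens in cup 3.
There are 6 tokens in cup 2.
The claim requires 2 × 4 = 8 ≤ 6, which does not hold.

False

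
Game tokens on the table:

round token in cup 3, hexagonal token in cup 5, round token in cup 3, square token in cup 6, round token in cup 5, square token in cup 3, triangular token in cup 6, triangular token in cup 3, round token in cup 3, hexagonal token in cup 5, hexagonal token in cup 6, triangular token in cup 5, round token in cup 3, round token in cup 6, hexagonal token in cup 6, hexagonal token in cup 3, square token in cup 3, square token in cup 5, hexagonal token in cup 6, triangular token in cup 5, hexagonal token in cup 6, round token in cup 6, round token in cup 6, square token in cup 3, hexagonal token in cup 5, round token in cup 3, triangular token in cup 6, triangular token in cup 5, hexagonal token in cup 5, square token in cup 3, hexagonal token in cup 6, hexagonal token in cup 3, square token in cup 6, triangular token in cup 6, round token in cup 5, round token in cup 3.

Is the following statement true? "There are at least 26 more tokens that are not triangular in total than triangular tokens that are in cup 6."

True

|tokens that are not triangular| = 29.
|triangular tokens in cup 6| = 3.
The claim requires 29 − 3 = 26 ≥ 26, which holds.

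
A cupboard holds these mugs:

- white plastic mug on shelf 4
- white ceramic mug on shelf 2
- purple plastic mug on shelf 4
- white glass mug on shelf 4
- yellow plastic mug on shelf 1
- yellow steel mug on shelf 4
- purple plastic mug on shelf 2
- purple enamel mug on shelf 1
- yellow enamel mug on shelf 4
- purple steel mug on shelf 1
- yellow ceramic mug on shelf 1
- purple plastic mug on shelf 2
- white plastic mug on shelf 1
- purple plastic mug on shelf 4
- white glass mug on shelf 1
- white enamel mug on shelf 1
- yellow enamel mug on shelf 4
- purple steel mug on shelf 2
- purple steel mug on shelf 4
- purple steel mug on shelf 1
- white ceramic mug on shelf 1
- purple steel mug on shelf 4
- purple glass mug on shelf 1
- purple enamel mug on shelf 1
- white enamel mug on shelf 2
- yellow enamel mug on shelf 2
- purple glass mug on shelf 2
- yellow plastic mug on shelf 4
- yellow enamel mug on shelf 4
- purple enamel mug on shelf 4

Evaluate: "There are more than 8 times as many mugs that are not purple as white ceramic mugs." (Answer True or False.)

There are 16 mugs that are not purple.
There are 2 white ceramic mugs.
The claim requires 16 > 8 × 2 = 16, which does not hold.

False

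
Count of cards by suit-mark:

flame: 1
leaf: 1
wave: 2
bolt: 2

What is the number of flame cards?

1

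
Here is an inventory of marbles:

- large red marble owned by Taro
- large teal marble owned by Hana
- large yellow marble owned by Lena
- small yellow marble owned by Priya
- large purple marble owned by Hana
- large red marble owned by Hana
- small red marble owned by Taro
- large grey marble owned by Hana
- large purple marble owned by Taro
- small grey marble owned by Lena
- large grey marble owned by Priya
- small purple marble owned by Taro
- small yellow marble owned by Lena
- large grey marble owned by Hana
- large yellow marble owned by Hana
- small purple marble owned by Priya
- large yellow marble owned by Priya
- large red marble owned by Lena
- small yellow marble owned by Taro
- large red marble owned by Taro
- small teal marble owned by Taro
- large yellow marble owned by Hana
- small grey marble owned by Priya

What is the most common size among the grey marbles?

Counts by size (restricted to grey marbles): large 3, small 2.
The maximum is 3, held uniquely by large.

large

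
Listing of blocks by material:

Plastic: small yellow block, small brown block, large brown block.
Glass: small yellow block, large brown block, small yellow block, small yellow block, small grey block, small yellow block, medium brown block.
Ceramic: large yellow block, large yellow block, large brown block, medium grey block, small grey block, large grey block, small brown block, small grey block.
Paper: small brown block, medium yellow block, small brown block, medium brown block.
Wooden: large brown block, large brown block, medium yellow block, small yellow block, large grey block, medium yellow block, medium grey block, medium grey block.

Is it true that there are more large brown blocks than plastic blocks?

True

There are 5 large brown blocks.
There are 3 plastic blocks.
The claim requires 5 > 3, which holds.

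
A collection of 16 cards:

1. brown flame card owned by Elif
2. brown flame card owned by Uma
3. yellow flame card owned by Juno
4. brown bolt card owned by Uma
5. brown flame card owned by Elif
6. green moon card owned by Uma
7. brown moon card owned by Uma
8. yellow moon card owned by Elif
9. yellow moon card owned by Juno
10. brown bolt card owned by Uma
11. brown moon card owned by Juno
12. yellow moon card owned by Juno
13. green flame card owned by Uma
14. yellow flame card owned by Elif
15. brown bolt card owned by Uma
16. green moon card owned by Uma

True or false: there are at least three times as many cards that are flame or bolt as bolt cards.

|cards that are flame or bolt| = 9.
|bolt cards| = 3.
The claim requires 9 ≥ 3 × 3 = 9, which holds.

True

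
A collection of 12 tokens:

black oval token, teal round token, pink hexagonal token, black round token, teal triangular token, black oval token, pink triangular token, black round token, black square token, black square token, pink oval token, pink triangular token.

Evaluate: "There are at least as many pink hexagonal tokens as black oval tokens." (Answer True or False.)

False

pink hexagonal tokens: 1.
black oval tokens: 2.
The claim requires 1 ≥ 2, which does not hold.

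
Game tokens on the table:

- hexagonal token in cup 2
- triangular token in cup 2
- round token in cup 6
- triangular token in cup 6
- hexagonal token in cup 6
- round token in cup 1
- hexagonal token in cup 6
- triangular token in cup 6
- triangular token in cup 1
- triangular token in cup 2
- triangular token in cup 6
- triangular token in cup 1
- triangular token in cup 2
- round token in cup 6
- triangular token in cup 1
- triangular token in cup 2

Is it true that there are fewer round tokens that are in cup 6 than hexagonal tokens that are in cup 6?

False

round tokens in cup 6: 2.
hexagonal tokens in cup 6: 2.
The claim requires 2 < 2, which does not hold.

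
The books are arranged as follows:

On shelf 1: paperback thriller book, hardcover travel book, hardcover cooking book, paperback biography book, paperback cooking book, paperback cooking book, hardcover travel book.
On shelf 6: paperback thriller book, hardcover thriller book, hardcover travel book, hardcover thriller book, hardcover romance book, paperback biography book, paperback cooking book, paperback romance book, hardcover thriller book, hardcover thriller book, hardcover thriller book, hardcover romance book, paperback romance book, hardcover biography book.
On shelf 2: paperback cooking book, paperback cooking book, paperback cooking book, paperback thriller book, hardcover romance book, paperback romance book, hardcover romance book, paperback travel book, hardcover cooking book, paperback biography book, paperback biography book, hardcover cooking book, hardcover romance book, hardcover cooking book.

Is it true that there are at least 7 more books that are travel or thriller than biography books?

books that are travel or thriller: 12.
biography books: 5.
The claim requires 12 − 5 = 7 ≥ 7, which holds.

True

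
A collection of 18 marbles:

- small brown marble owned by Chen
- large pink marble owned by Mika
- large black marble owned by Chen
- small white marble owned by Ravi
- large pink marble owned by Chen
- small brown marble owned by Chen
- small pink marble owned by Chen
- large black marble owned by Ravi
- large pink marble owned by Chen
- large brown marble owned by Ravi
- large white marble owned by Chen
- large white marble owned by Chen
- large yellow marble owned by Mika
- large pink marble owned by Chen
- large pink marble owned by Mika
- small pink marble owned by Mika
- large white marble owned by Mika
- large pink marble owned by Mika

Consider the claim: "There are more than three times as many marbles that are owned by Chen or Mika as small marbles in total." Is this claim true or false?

Count of marbles owned by Chen or Mika: 15.
There are 5 small marbles.
The claim requires 15 > 3 × 5 = 15, which does not hold.

False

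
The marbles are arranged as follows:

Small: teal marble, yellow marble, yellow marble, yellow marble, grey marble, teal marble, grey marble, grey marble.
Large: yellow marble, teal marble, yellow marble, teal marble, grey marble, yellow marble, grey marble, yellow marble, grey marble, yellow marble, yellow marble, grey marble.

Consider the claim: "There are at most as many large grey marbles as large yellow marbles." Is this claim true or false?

|large grey marbles| = 4.
|large yellow marbles| = 6.
The claim requires 4 ≤ 6, which holds.

True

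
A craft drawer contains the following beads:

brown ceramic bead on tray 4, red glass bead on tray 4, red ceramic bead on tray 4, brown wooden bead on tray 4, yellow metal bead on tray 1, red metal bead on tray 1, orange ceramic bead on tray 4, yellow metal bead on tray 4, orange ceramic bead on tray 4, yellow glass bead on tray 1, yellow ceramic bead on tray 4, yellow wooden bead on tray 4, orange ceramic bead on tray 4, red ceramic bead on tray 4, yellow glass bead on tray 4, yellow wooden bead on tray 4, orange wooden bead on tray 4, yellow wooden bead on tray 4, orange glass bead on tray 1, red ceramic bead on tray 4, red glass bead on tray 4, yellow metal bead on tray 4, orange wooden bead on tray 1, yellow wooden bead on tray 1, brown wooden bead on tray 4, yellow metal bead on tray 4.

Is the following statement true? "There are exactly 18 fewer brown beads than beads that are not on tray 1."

|brown beads| = 3.
|beads that are not on tray 1| = 20.
The claim requires 20 − 3 (= 17) to equal 18, which does not hold.

False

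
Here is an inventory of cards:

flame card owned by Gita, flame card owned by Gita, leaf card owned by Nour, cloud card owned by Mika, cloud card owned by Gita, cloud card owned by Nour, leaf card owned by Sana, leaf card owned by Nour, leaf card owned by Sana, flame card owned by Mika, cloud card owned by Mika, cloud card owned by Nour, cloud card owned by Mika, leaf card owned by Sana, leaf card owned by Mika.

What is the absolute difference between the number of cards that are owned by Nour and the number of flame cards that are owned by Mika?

3

cards owned by Nour: 4. flame cards owned by Mika: 1.
|4 − 1| = 4 − 1 = 3.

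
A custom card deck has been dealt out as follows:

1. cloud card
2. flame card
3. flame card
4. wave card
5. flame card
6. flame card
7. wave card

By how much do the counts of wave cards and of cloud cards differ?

wave cards: 2. cloud cards: 1.
|2 − 1| = 2 − 1 = 1.

1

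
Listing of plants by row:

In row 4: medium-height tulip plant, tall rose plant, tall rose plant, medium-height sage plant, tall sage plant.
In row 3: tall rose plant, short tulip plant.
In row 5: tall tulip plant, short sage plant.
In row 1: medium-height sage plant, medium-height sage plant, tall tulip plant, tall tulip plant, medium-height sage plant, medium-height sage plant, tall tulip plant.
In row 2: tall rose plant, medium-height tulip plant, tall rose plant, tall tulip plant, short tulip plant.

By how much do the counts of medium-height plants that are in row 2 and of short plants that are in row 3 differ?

0

medium-height plants in row 2: 1. short plants in row 3: 1.
|1 − 1| = 1 − 1 = 0.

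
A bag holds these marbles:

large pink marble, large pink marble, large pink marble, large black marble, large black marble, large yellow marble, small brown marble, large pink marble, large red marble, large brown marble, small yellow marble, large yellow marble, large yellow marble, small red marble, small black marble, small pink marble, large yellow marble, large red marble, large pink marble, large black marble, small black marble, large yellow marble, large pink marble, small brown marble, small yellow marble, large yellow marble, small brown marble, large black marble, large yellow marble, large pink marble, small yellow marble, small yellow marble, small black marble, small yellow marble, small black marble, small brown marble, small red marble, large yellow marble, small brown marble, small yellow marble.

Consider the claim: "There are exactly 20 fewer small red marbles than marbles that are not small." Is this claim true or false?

|small red marbles| = 2.
|marbles that are not small| = 22.
The claim requires 22 − 2 (= 20) to equal 20, which holds.

True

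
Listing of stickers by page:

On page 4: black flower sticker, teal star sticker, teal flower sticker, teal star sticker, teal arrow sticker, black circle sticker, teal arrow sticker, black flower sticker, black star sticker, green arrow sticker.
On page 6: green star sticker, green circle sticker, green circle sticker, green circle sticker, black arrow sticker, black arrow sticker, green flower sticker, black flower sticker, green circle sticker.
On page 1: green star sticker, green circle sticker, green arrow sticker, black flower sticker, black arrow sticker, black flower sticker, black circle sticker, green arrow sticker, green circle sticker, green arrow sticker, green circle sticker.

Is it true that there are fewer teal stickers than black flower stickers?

|teal stickers| = 5.
|black flower stickers| = 5.
The claim requires 5 < 5, which does not hold.

False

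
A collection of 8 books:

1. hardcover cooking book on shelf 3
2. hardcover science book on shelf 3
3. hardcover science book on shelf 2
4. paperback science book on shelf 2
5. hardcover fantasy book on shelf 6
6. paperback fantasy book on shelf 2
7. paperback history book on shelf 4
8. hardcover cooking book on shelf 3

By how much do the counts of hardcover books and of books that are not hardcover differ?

2

hardcover books: 5. books that are not hardcover: 3.
|5 − 3| = 5 − 3 = 2.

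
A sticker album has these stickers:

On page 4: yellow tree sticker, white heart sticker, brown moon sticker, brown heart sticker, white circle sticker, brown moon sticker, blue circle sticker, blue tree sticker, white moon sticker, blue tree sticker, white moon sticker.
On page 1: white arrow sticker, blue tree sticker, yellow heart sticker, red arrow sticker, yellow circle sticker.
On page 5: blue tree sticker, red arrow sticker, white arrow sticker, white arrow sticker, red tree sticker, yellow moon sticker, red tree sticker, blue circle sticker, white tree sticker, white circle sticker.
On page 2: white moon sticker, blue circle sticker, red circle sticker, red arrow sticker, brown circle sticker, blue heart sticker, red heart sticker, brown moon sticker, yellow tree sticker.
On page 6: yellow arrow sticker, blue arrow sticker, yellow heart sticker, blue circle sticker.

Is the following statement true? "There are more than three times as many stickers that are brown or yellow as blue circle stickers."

False

|stickers that are brown or yellow| = 12.
|blue circle stickers| = 4.
The claim requires 12 > 3 × 4 = 12, which does not hold.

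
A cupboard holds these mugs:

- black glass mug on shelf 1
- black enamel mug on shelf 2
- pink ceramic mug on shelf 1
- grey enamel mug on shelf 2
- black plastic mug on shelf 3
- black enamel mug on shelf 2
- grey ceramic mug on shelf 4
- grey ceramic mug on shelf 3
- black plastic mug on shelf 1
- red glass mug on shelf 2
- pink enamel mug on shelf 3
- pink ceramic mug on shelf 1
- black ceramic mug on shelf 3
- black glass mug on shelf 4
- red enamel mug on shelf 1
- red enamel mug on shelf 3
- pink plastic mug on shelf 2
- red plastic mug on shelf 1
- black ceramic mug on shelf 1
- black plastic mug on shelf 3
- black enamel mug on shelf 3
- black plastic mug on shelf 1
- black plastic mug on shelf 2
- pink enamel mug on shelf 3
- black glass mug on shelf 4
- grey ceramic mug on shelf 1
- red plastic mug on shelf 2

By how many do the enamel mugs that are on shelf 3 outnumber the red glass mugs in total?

3

enamel mugs on shelf 3: 4.
red glass mugs: 1.
4 − 1 = 3.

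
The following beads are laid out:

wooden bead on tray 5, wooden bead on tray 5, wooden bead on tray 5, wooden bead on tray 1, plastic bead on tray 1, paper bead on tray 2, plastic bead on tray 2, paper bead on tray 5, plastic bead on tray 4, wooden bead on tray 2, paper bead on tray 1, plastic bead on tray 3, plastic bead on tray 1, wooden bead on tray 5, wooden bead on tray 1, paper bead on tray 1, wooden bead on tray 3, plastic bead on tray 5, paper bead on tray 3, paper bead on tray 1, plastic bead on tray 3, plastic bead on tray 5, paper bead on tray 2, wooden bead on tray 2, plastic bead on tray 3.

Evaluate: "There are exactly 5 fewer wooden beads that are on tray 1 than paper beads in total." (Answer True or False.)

There are 2 wooden beads on tray 1.
There are 7 paper beads.
The claim requires 7 − 2 (= 5) to equal 5, which holds.

True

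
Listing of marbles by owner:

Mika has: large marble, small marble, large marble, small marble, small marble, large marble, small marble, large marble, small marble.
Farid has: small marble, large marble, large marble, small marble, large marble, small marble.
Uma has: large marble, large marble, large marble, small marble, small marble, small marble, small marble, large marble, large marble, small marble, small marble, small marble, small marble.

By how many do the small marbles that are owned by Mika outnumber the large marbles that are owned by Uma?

0

small marbles owned by Mika: 5.
large marbles owned by Uma: 5.
5 − 5 = 0.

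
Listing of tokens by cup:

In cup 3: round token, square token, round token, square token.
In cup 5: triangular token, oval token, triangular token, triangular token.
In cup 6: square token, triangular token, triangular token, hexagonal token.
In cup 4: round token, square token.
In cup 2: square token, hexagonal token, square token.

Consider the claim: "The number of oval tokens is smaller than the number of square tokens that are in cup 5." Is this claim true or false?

False

oval tokens: 1.
square tokens in cup 5: 0.
The claim requires 1 < 0, which does not hold.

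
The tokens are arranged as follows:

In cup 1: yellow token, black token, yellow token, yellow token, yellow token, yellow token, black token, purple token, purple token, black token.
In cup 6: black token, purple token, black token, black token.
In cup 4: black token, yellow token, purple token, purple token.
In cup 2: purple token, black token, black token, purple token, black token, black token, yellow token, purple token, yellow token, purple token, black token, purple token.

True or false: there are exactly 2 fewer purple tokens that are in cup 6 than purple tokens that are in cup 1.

False

There is 1 purple token in cup 6.
There are 2 purple tokens in cup 1.
The claim requires 2 − 1 (= 1) to equal 2, which does not hold.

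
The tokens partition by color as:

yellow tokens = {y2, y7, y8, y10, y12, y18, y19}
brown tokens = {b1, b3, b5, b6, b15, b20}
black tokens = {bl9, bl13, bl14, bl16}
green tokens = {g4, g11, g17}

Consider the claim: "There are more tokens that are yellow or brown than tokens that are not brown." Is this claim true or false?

False

There are 13 tokens that are yellow or brown.
There are 14 tokens that are not brown.
The claim requires 13 > 14, which does not hold.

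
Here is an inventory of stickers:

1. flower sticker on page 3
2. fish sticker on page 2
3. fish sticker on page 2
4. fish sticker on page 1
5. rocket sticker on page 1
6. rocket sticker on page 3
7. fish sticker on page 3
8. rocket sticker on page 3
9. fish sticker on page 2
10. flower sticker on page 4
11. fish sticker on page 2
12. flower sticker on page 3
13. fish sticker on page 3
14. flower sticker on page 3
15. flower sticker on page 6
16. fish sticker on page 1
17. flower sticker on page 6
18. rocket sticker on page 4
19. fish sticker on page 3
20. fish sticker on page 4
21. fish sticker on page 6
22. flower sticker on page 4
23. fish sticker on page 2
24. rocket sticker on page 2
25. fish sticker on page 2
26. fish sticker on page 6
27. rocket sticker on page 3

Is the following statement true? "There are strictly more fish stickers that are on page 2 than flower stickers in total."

|fish stickers on page 2| = 6.
|flower stickers| = 7.
The claim requires 6 > 7, which does not hold.

False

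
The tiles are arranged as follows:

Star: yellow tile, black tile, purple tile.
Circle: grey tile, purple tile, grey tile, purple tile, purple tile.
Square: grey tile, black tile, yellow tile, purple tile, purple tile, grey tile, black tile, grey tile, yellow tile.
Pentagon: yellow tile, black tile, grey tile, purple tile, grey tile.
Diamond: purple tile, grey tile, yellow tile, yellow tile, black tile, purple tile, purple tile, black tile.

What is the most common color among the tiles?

purple

Counts by color: purple 10, grey 8, yellow 6, black 6.
The maximum is 10, held uniquely by purple.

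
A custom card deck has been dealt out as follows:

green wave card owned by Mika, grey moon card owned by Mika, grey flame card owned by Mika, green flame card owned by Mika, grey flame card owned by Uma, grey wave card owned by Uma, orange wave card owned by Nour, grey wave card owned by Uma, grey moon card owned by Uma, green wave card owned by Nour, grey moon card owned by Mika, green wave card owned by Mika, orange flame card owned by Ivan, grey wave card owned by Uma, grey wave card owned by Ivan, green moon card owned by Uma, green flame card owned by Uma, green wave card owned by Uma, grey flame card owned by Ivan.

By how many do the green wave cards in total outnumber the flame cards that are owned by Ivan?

2

green wave cards: 4.
flame cards owned by Ivan: 2.
4 − 2 = 2.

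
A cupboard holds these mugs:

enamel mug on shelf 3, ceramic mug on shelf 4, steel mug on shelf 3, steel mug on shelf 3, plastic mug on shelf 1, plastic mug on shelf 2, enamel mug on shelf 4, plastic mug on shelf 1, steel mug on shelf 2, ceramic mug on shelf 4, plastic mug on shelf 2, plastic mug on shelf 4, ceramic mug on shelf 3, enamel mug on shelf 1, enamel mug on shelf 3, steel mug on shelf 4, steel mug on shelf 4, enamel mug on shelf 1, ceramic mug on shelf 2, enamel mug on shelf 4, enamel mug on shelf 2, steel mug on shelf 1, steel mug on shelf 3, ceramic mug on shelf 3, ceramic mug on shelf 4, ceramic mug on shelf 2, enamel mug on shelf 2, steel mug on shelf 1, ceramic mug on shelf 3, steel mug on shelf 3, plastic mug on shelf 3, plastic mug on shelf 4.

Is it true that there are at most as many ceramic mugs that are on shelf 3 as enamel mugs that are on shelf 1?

There are 3 ceramic mugs on shelf 3.
There are 2 enamel mugs on shelf 1.
The claim requires 3 ≤ 2, which does not hold.

False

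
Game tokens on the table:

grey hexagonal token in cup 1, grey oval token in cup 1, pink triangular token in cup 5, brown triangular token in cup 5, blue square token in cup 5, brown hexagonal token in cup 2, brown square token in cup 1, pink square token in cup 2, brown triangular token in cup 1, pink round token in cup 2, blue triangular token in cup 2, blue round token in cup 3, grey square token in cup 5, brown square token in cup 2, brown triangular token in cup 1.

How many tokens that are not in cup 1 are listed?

Total tokens: 15; with the excluded value: 5; remaining 15 − 5 = 10.

10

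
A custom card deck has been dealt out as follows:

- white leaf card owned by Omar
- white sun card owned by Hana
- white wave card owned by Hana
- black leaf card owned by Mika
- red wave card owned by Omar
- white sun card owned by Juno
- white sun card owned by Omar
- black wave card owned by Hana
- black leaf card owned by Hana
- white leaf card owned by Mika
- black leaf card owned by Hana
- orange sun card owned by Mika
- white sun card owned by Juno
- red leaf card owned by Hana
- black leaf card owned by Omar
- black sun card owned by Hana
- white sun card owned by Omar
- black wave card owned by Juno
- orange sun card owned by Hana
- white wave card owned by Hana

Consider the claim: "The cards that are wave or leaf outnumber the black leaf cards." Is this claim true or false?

cards that are wave or leaf: 12.
black leaf cards: 4.
The claim requires 12 > 4, which holds.

True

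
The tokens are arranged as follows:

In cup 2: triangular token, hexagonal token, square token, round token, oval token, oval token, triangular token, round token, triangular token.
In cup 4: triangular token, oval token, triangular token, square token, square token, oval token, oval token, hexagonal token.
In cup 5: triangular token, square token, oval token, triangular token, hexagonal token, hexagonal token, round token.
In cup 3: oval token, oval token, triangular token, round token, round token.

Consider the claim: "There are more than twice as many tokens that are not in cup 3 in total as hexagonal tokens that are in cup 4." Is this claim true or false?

There are 24 tokens that are not in cup 3.
There is 1 hexagonal token in cup 4.
The claim requires 24 > 2 × 1 = 2, which holds.

True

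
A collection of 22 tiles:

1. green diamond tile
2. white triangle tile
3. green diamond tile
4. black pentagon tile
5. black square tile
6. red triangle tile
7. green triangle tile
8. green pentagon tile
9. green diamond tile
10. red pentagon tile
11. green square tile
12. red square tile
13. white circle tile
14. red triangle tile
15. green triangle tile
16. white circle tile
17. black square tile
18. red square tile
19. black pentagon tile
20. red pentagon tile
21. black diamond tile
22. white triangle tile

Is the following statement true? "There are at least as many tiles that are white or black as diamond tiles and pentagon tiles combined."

True

|tiles that are white or black| = 9.
diamond tiles: 4; pentagon tiles: 5; combined: 4 + 5 = 9.
The claim requires 9 ≥ 9, which holds.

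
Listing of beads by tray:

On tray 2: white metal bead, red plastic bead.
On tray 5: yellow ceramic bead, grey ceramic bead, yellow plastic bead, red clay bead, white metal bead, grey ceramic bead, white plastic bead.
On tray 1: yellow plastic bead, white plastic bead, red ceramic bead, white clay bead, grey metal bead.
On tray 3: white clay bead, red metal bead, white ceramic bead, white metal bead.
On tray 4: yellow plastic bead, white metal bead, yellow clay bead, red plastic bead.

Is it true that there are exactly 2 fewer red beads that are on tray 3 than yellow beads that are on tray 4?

|red beads on tray 3| = 1.
|yellow beads on tray 4| = 2.
The claim requires 2 − 1 (= 1) to equal 2, which does not hold.

False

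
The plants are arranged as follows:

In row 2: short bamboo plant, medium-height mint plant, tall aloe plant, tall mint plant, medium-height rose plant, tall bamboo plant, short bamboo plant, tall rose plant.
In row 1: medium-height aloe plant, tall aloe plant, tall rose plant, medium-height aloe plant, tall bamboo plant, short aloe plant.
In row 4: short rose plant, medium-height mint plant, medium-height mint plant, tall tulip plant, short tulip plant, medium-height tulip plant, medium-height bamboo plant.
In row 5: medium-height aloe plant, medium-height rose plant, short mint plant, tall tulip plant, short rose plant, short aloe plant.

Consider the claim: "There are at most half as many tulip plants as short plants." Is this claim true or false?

True

There are 4 tulip plants.
There are 8 short plants.
The claim requires 2 × 4 = 8 ≤ 8, which holds.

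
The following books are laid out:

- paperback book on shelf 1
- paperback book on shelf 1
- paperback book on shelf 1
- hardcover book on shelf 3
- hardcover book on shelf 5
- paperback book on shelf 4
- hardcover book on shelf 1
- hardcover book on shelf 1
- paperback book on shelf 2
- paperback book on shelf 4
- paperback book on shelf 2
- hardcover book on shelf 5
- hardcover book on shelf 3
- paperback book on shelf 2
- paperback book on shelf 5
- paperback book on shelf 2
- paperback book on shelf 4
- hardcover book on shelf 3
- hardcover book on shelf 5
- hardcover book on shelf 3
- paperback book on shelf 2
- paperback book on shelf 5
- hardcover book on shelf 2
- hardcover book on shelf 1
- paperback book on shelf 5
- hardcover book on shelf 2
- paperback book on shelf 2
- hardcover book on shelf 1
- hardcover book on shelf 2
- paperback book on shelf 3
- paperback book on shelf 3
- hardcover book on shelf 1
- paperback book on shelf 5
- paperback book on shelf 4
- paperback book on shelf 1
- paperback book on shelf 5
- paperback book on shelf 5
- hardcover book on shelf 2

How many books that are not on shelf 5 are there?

29

Total books: 38; with the excluded value: 9; remaining 38 − 9 = 29.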